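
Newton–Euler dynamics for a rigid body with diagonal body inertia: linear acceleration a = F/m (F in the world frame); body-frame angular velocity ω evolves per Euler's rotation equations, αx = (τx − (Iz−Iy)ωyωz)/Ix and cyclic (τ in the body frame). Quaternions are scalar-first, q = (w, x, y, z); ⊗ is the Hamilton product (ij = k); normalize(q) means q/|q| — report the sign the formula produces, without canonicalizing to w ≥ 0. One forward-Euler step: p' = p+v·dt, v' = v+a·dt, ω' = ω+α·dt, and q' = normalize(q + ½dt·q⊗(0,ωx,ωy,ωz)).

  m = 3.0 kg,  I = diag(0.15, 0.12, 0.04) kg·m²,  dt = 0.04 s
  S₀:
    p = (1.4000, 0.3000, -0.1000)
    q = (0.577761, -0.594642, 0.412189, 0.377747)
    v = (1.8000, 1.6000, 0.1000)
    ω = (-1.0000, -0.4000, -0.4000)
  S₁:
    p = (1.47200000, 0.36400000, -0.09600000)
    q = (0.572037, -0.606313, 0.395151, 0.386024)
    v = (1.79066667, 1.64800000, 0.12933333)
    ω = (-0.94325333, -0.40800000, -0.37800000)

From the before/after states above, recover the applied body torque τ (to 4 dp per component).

τ = (0.2000, 0.0200, 0.0100)

ω₁ − ω₀ = (0.05674667, -0.00800000, 0.02200000)
applied torque τ = (0.2000, 0.0200, 0.0100)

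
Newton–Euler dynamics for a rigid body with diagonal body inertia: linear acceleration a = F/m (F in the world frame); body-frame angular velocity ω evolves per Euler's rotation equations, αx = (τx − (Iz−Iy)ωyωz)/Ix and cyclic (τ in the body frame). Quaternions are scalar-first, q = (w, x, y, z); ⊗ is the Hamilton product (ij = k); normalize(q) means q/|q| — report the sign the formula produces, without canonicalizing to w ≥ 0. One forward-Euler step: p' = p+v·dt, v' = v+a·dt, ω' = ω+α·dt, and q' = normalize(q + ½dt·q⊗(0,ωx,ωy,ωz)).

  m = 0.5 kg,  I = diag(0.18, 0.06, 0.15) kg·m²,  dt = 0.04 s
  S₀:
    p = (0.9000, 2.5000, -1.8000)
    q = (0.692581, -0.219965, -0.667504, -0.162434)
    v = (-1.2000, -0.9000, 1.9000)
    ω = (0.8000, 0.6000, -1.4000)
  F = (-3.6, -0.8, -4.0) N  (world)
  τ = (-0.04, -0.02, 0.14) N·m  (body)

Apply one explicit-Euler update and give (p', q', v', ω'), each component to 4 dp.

p' = (0.8520, 2.4640, -1.7240)
q' = (0.6991, -0.1881, -0.6676, -0.1737)
v' = (-1.4880, -0.9640, 1.5800)
ω' = (0.8079, 0.6091, -1.3473)

angular accel α = (0.1978, 0.2267, 1.3173)
new body rate ω' = (0.8079, 0.6091, -1.3473)
2q̇ = q⊗(0,ω) = (0.3490668, 1.5860308, -0.0223496, -0.5675892)
updated quaternion q' = (0.6991, -0.1881, -0.6676, -0.1737)
new position p' = (0.8520, 2.4640, -1.7240)
v' = v + a·dt = (-1.4880, -0.9640, 1.5800)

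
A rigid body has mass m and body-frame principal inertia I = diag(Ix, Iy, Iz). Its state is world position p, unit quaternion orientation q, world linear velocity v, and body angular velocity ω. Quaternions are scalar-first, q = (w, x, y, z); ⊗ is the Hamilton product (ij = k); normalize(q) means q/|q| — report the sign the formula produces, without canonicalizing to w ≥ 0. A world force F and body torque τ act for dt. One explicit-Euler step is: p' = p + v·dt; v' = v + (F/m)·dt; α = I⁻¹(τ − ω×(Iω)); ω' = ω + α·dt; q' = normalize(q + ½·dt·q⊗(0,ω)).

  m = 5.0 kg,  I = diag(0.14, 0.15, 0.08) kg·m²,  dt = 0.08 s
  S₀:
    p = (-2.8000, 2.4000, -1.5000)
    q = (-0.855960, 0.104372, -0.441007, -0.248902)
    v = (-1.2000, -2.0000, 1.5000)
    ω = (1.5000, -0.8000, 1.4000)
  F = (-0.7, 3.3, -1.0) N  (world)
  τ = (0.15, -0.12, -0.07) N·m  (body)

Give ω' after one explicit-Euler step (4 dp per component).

α = I⁻¹(τ − ω×Iω) = (0.5114, -1.6400, -0.7250)
new body rate ω' = (1.5409, -0.9312, 1.3420)

ω' = (1.5409, -0.9312, 1.3420)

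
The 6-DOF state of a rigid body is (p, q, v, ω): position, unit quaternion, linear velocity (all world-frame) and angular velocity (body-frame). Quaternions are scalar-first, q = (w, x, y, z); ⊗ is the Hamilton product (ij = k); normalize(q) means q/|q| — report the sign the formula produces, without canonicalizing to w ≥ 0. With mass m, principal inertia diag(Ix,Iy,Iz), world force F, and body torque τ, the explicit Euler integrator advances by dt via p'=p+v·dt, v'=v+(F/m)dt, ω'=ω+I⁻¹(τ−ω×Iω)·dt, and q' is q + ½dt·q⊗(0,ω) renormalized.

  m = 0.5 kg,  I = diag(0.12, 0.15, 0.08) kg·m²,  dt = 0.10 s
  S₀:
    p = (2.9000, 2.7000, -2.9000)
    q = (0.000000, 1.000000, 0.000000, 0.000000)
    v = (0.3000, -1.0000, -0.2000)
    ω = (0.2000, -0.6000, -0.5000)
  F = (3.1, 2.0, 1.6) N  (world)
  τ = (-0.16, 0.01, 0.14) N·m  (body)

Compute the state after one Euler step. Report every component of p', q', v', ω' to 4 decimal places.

p' = (2.9300, 2.6000, -2.9200)
q' = (-0.0100, 0.9992, 0.0250, -0.0300)
v' = (0.9200, -0.6000, 0.1200)
ω' = (0.0842, -0.5907, -0.3205)

p' = p + v·dt = (2.9300, 2.6000, -2.9200)
new velocity v' = (0.9200, -0.6000, 0.1200)
ω×(Iω) gyroscopic = (-0.0210, -0.0040, -0.0036)
angular accel α = (-1.1583, 0.0933, 1.7950)
ω' = ω + α·dt = (0.0842, -0.5907, -0.3205)
2q̇ = q⊗(0,ω) = (-0.2000000, 0.0000000, 0.5000000, -0.6000000)
q' = normalize(q + ½dt·q⊗(0,ω)) = (-0.0100, 0.9992, 0.0250, -0.0300)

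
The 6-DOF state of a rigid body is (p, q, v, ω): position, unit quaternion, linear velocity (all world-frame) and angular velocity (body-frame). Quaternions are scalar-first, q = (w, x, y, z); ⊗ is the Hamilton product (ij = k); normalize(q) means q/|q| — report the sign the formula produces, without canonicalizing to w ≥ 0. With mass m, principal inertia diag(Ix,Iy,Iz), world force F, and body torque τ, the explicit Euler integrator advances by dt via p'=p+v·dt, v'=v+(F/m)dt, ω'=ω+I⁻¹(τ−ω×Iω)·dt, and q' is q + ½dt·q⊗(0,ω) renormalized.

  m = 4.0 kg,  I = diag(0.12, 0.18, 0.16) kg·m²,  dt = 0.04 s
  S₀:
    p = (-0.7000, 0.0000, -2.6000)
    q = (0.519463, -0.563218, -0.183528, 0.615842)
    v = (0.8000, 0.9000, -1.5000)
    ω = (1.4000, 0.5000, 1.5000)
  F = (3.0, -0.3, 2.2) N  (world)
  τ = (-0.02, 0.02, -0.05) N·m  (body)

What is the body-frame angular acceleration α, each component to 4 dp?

α = (-0.0417, 0.5778, -0.5750)

gyro term ω×Iω = (-0.0150, -0.0840, 0.0420)
angular accel α = (-0.0417, 0.5778, -0.5750)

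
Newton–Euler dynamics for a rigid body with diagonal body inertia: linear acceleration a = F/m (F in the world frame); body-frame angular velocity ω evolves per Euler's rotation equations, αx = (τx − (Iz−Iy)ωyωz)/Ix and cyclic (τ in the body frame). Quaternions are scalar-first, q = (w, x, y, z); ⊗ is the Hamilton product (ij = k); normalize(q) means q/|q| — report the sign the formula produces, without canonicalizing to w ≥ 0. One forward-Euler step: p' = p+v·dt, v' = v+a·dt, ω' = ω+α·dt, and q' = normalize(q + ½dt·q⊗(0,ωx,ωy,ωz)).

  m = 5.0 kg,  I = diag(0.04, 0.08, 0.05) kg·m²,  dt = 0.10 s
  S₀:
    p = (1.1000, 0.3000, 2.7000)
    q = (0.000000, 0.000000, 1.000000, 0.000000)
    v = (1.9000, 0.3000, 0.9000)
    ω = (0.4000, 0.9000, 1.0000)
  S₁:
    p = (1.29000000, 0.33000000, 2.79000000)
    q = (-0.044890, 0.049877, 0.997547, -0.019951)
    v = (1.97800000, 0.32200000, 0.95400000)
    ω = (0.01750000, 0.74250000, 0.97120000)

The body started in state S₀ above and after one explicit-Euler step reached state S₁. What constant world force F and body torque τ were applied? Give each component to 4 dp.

Δω = ω₁−ω₀ = (-0.38250000, -0.15750000, -0.02880000)
gyro term ω₀×Iω₀ = (-0.0270, -0.0040, 0.0144)
τ = I·(Δω/dt) + ω₀×(Iω₀) = (-0.1800, -0.1300, 0.0000)
v₁ − v₀ = (0.07800000, 0.02200000, 0.05400000)
F = m·Δv/dt = (3.9000, 1.1000, 2.7000)

F = (3.9000, 1.1000, 2.7000)
τ = (-0.1800, -0.1300, 0.0000)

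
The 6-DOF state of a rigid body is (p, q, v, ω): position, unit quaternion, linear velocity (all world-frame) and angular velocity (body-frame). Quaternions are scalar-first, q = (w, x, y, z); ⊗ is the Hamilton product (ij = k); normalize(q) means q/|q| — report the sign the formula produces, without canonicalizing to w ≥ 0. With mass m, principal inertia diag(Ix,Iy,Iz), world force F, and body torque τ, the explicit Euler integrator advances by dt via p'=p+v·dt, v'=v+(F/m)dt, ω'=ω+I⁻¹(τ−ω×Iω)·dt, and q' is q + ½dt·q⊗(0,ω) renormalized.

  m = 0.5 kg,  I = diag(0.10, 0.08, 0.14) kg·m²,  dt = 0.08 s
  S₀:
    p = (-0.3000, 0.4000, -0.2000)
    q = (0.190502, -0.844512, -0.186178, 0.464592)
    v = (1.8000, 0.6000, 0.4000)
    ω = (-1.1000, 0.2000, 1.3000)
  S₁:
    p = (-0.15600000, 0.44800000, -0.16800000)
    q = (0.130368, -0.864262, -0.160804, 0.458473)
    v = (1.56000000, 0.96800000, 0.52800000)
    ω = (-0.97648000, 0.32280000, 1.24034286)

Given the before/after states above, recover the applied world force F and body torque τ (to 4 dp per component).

rate change Δω = (0.12352000, 0.12280000, -0.05965714)
τ = I·(Δω/dt) + ω₀×(Iω₀) = (0.1700, 0.1800, -0.1000)
Δv = v₁−v₀ = (-0.24000000, 0.36800000, 0.12800000)
m·(v₁−v₀)/dt = (-1.5000, 2.3000, 0.8000)

F = (-1.5000, 2.3000, 0.8000)
τ = (0.1700, 0.1800, -0.1000)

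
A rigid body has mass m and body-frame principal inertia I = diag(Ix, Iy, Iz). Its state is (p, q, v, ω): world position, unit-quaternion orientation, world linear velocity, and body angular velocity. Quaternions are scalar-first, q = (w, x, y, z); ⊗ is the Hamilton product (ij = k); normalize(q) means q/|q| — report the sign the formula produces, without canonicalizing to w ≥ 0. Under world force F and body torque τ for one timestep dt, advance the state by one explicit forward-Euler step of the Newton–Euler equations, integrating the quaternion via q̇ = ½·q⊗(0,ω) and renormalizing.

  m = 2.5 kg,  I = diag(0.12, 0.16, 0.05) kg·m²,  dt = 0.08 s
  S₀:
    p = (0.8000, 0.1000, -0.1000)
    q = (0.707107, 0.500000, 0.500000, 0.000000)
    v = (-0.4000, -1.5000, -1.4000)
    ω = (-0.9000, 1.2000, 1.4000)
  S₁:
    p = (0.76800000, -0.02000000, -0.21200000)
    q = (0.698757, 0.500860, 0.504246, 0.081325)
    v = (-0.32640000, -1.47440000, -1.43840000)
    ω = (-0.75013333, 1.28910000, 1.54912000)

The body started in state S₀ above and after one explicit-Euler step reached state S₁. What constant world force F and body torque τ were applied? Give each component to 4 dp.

F = (2.3000, 0.8000, -1.2000)
τ = (0.0400, 0.0900, 0.0500)

v₁ − v₀ = (0.07360000, 0.02560000, -0.03840000)
F = m·Δv/dt = (2.3000, 0.8000, -1.2000)
rate change Δω = (0.14986667, 0.08910000, 0.14912000)
I·α + gyro = (0.0400, 0.0900, 0.0500)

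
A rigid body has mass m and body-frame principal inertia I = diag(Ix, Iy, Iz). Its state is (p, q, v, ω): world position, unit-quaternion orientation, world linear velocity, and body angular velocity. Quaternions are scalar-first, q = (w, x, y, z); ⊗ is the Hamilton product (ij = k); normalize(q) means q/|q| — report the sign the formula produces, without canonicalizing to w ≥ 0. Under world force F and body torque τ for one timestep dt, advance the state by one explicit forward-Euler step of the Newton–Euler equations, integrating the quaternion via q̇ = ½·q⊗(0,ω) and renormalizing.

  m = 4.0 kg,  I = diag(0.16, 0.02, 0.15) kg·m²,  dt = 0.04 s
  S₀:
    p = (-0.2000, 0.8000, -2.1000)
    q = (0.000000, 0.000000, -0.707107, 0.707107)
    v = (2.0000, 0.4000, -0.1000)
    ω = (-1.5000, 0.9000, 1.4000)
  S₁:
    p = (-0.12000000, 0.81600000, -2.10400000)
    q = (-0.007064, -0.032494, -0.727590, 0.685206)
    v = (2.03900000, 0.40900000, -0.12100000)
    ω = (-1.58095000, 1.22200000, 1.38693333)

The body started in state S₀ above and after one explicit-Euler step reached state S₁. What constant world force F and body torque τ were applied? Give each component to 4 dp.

F = (3.9000, 0.9000, -2.1000)
τ = (-0.1600, 0.1400, 0.1400)

v₁ − v₀ = (0.03900000, 0.00900000, -0.02100000)
m·(v₁−v₀)/dt = (3.9000, 0.9000, -2.1000)
ω₁ − ω₀ = (-0.08095000, 0.32200000, -0.01306667)
I·α + gyro = (-0.1600, 0.1400, 0.1400)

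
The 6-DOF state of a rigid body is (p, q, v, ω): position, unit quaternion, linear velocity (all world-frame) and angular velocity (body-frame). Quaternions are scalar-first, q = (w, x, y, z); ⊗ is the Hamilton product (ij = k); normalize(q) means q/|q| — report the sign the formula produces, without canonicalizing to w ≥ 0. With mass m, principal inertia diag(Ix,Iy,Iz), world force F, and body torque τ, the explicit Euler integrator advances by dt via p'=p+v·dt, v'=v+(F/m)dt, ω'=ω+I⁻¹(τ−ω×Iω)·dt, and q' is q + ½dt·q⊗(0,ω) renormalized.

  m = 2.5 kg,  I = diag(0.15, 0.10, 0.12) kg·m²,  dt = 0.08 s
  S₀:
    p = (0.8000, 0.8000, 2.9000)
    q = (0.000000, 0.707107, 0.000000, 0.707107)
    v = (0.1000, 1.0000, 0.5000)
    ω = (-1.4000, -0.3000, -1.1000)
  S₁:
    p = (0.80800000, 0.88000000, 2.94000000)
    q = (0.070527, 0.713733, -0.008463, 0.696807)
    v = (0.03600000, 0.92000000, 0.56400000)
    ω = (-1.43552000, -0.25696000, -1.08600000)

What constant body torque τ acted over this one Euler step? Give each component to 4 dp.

Δω = ω₁−ω₀ = (-0.03552000, 0.04304000, 0.01400000)
applied torque τ = (-0.0600, 0.1000, 0.0000)

τ = (-0.0600, 0.1000, 0.0000)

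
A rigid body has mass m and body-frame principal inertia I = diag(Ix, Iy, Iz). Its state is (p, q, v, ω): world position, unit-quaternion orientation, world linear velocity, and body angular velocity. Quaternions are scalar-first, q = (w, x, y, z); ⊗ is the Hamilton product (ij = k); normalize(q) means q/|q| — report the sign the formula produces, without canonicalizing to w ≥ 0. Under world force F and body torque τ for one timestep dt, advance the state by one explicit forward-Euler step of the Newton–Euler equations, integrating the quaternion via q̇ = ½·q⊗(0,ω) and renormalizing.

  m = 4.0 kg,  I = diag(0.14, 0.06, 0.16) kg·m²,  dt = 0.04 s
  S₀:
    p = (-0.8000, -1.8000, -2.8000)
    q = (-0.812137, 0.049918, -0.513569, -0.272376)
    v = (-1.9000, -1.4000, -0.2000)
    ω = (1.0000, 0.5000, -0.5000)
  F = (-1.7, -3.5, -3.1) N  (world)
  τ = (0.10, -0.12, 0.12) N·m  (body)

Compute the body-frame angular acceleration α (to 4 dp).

gyro term ω×Iω = (-0.0250, 0.0100, -0.0400)
(τ − ω×Iω)/I = (0.8929, -2.1667, 1.0000)

α = (0.8929, -2.1667, 1.0000)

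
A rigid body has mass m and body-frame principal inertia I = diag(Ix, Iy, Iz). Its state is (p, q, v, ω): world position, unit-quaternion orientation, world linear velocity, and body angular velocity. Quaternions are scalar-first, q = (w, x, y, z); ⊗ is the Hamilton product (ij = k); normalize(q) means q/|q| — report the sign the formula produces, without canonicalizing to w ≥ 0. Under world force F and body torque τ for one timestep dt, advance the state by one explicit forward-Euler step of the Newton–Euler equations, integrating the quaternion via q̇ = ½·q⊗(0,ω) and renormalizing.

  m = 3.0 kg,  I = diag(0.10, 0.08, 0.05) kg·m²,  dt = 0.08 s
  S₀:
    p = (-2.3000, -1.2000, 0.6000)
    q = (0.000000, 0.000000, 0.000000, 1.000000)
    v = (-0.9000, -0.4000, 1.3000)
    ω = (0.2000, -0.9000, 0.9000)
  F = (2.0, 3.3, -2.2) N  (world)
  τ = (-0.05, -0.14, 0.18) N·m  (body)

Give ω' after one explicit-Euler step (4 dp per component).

(τ − ω×Iω)/I = (-0.7430, -1.8625, 3.5280)
ω' = ω + α·dt = (0.1406, -1.0490, 1.1822)

ω' = (0.1406, -1.0490, 1.1822)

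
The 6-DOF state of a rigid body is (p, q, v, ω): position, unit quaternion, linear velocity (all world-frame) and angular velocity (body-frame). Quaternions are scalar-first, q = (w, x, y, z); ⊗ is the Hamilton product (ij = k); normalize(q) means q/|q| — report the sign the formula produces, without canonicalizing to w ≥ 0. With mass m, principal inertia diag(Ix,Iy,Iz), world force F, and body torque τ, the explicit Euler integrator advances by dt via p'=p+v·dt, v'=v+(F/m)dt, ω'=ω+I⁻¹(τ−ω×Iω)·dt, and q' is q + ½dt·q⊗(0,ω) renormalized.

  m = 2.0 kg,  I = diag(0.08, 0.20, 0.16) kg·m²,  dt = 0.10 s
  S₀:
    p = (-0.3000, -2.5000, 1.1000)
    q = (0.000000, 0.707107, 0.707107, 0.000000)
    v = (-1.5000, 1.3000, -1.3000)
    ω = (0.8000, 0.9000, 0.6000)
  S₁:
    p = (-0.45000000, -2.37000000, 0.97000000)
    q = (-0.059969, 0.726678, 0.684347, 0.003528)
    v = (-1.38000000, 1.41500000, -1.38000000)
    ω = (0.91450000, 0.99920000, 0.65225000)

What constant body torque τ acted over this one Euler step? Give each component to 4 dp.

Δω = ω₁−ω₀ = (0.11450000, 0.09920000, 0.05225000)
τ = I·(Δω/dt) + ω₀×(Iω₀) = (0.0700, 0.1600, 0.1700)

τ = (0.0700, 0.1600, 0.1700)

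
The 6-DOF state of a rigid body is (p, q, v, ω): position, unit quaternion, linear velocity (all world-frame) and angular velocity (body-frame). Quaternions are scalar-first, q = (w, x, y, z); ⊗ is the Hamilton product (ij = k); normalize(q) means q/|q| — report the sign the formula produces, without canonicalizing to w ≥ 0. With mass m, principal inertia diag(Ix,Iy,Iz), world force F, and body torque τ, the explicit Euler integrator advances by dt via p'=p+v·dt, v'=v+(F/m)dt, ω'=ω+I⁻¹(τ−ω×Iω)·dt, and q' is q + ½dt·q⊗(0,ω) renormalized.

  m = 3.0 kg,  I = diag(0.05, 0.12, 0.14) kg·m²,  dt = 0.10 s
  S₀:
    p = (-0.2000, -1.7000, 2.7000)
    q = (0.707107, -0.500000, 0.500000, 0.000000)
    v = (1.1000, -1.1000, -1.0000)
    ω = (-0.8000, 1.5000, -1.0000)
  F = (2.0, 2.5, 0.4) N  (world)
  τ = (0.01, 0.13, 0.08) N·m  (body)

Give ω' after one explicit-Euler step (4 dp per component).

ω' = (-0.7200, 1.6683, -0.8829)

precession coupling ω×(Iω) = (-0.0300, -0.0720, -0.0840)
angular accel α = (0.8000, 1.6833, 1.1714)
new body rate ω' = (-0.7200, 1.6683, -0.8829)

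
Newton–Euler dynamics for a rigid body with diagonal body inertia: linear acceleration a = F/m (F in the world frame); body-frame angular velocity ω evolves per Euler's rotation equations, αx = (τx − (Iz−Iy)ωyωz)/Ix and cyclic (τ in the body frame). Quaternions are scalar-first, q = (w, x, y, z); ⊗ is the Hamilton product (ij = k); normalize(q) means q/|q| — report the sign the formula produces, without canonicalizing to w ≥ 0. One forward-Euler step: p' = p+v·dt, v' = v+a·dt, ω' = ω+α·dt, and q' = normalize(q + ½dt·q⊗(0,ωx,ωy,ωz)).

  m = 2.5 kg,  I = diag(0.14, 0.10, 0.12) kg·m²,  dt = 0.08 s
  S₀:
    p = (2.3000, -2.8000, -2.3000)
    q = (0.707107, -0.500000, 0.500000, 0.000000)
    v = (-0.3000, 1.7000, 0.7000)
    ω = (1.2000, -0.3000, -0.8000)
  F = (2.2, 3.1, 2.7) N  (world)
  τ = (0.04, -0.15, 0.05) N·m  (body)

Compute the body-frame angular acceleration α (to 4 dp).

gyro term ω×Iω = (0.0048, -0.0192, 0.0144)
angular accel α = (0.2514, -1.3080, 0.2967)

α = (0.2514, -1.3080, 0.2967)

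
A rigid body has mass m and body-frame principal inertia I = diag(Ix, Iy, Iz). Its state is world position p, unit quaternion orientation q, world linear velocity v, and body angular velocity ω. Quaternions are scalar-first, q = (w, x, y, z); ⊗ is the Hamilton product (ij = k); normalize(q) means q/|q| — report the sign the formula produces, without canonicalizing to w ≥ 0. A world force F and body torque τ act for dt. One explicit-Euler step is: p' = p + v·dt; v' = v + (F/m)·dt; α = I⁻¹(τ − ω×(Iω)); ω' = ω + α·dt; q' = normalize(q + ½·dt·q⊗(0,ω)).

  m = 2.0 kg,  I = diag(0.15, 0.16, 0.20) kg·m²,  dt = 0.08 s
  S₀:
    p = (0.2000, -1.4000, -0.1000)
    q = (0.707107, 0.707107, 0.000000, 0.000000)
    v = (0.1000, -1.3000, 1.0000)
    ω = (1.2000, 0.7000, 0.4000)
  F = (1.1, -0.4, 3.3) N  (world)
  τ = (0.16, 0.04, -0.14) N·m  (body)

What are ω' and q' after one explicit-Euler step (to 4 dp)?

(τ − ω×Iω)/I = (0.9920, 0.4000, -0.7420)
ω + α·dt = (1.2794, 0.7320, 0.3406)
Hamilton product q⊗(0,ω) = (-0.8485284, 0.8485284, 0.2121321, 0.7778177)
q' = normalize(q + ½dt·q⊗(0,ω)) = (0.6720, 0.7398, 0.0085, 0.0311)

ω' = (1.2794, 0.7320, 0.3406)
q' = (0.6720, 0.7398, 0.0085, 0.0311)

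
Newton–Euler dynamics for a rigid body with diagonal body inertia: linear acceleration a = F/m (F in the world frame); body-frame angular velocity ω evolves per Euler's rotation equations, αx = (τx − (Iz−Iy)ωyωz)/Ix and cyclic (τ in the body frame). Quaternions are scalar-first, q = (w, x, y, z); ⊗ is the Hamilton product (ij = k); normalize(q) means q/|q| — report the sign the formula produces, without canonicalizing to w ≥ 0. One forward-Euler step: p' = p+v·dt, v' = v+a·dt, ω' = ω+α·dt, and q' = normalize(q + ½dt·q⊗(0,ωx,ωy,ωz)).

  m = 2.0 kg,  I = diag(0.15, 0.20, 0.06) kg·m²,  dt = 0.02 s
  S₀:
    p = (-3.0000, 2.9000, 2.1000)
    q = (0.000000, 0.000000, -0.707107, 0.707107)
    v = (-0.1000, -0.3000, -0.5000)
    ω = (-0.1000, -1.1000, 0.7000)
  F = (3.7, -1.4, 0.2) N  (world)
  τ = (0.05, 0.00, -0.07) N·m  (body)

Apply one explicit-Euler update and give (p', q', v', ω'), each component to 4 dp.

p + v·dt = (-3.0020, 2.8940, 2.0900)
new velocity v' = (-0.0630, -0.3140, -0.4980)
gyro term ω×Iω = (0.1078, -0.0063, 0.0055)
(τ − ω×Iω)/I = (-0.3853, 0.0315, -1.2583)
ω + α·dt = (-0.1077, -1.0994, 0.6748)
2q̇ = q⊗(0,ω) = (-1.2727926, 0.2828428, -0.0707107, -0.0707107)
q + ½dt·q⊗(0,ω), renormalized = (-0.0127, 0.0028, -0.7078, 0.7063)

p' = (-3.0020, 2.8940, 2.0900)
q' = (-0.0127, 0.0028, -0.7078, 0.7063)
v' = (-0.0630, -0.3140, -0.4980)
ω' = (-0.1077, -1.0994, 0.6748)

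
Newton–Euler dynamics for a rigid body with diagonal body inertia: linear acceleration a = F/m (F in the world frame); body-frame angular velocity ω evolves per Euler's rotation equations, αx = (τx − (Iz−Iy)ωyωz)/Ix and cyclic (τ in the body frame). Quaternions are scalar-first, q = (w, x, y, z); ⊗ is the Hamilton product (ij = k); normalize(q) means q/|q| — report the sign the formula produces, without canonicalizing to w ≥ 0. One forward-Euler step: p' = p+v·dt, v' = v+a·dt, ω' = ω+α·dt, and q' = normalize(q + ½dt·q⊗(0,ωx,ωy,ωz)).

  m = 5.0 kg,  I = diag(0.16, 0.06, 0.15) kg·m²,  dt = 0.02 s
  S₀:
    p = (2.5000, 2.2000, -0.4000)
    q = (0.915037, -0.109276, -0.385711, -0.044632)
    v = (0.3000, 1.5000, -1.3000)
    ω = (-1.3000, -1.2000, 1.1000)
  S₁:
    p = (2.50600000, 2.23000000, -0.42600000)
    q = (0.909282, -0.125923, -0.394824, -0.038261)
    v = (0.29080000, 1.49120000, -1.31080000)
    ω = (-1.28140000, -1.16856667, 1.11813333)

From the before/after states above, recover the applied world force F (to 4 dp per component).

F = (-2.3000, -2.2000, -2.7000)

velocity change Δv = (-0.00920000, -0.00880000, -0.01080000)
m·(v₁−v₀)/dt = (-2.3000, -2.2000, -2.7000)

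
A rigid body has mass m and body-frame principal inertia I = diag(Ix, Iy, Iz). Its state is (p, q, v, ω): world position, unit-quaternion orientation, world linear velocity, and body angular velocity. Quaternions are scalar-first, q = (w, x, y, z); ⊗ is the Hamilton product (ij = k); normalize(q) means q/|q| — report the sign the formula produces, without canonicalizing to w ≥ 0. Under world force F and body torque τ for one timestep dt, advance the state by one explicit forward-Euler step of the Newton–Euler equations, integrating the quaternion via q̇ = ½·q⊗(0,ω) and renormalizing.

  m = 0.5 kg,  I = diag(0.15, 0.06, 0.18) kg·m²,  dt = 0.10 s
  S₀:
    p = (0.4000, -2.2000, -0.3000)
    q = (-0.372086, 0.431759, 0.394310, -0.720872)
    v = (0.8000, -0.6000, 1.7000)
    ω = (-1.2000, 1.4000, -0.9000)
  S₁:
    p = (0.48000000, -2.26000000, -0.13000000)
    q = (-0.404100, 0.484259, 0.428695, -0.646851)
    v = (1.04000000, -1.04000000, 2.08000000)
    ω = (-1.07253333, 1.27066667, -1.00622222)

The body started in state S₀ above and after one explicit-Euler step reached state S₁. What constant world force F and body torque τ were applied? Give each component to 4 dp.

F = (1.2000, -2.2000, 1.9000)
τ = (0.0400, -0.1100, -0.0400)

v₁ − v₀ = (0.24000000, -0.44000000, 0.38000000)
applied force F = (1.2000, -2.2000, 1.9000)
rate change Δω = (0.12746667, -0.12933333, -0.10622222)
I·α + gyro = (0.0400, -0.1100, -0.0400)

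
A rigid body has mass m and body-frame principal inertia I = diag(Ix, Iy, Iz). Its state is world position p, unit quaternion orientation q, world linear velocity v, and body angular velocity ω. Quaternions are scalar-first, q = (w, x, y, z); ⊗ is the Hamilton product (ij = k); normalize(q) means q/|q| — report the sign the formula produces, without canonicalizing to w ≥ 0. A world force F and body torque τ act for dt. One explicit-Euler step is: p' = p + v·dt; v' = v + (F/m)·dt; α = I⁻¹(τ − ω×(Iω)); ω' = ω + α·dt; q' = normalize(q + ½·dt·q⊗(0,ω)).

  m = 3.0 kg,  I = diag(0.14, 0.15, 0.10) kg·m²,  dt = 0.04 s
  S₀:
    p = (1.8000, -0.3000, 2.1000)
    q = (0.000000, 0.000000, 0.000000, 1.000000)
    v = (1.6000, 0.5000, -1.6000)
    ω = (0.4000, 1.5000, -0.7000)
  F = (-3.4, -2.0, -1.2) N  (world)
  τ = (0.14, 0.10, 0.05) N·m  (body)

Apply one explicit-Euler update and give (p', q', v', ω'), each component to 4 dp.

p' = (1.8640, -0.2800, 2.0360)
q' = (0.0140, -0.0300, 0.0080, 0.9994)
v' = (1.5547, 0.4733, -1.6160)
ω' = (0.4250, 1.5297, -0.6824)

gyro term ω×Iω = (0.0525, -0.0112, 0.0060)
α = I⁻¹(τ − ω×Iω) = (0.6250, 0.7413, 0.4400)
ω' = ω + α·dt = (0.4250, 1.5297, -0.6824)
2q̇ = q⊗(0,ω) = (0.7000000, -1.5000000, 0.4000000, 0.0000000)
q' = normalize(q + ½dt·q⊗(0,ω)) = (0.0140, -0.0300, 0.0080, 0.9994)
new position p' = (1.8640, -0.2800, 2.0360)
new velocity v' = (1.5547, 0.4733, -1.6160)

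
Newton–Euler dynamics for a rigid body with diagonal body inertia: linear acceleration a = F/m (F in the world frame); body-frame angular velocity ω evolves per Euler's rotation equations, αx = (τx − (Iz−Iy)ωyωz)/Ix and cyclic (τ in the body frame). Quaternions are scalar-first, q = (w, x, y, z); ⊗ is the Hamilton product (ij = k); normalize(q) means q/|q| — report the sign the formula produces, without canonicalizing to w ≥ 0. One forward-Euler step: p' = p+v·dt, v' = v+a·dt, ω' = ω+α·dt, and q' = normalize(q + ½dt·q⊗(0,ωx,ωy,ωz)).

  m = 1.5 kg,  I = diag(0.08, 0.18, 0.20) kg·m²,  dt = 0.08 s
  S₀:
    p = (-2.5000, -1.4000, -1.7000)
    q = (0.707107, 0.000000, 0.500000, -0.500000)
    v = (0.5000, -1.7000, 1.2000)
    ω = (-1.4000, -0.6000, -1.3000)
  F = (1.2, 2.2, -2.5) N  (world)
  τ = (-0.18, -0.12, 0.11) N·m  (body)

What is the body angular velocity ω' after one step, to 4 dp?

gyro term ω×Iω = (0.0156, -0.2184, 0.0840)
angular accel α = (-2.4450, 0.5467, 0.1300)
ω + α·dt = (-1.5956, -0.5563, -1.2896)

ω' = (-1.5956, -0.5563, -1.2896)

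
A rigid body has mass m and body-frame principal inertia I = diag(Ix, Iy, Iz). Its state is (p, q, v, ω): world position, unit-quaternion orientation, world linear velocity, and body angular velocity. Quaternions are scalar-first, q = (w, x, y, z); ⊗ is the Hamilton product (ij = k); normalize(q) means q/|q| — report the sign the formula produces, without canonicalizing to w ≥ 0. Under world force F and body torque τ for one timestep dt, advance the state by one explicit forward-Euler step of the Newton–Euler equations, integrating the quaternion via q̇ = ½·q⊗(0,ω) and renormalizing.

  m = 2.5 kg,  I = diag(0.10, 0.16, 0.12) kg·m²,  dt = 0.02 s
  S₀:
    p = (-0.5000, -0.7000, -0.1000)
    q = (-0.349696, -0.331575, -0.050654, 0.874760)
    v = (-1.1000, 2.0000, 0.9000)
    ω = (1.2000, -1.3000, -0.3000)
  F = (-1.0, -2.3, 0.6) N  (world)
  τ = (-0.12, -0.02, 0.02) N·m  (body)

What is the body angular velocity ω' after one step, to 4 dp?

precession coupling ω×(Iω) = (-0.0156, 0.0072, -0.0936)
(τ − ω×Iω)/I = (-1.0440, -0.1700, 0.9467)
ω' = ω + α·dt = (1.1791, -1.3034, -0.2811)

ω' = (1.1791, -1.3034, -0.2811)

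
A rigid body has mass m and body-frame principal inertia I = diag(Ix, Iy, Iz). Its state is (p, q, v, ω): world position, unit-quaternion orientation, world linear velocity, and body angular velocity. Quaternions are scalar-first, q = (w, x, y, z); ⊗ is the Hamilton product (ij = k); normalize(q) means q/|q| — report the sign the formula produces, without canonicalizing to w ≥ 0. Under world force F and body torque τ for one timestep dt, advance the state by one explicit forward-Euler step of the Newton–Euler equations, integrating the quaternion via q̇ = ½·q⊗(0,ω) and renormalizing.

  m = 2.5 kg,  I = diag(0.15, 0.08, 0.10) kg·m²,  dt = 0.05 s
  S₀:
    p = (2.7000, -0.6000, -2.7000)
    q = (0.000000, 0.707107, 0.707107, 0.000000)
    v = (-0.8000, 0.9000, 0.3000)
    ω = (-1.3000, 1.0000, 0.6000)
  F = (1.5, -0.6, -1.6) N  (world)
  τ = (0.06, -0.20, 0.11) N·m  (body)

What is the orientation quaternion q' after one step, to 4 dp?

2q̇ = q⊗(0,ω) = (0.2121321, 0.4242642, -0.4242642, 1.6263461)
q' = normalize(q + ½dt·q⊗(0,ω)) = (0.0053, 0.7170, 0.6958, 0.0406)

q' = (0.0053, 0.7170, 0.6958, 0.0406)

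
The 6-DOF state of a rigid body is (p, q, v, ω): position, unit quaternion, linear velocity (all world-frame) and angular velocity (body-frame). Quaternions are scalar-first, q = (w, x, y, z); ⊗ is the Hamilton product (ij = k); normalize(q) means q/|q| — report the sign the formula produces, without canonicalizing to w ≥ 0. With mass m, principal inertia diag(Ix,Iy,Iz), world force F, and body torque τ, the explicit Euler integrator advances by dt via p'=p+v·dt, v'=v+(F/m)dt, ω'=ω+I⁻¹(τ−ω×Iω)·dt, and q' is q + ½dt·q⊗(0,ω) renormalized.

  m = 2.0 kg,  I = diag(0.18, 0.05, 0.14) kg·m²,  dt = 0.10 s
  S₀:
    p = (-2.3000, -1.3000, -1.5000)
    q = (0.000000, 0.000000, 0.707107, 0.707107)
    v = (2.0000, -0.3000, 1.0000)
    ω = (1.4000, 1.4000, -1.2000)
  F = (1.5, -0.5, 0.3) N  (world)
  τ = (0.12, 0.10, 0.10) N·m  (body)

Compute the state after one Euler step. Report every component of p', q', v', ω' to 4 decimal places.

precession coupling ω×(Iω) = (-0.1512, -0.0672, -0.2548)
(τ − ω×Iω)/I = (1.5067, 3.3440, 2.5343)
new body rate ω' = (1.5507, 1.7344, -0.9466)
q⊗(0,ω) = (-0.1414214, -1.8384782, 0.9899498, -0.9899498)
q + ½dt·q⊗(0,ω), renormalized = (-0.0070, -0.0913, 0.7516, 0.6532)
linear accel F/m = (0.7500, -0.2500, 0.1500)
p' = p + v·dt = (-2.1000, -1.3300, -1.4000)
v' = v + a·dt = (2.0750, -0.3250, 1.0150)

p' = (-2.1000, -1.3300, -1.4000)
q' = (-0.0070, -0.0913, 0.7516, 0.6532)
v' = (2.0750, -0.3250, 1.0150)
ω' = (1.5507, 1.7344, -0.9466)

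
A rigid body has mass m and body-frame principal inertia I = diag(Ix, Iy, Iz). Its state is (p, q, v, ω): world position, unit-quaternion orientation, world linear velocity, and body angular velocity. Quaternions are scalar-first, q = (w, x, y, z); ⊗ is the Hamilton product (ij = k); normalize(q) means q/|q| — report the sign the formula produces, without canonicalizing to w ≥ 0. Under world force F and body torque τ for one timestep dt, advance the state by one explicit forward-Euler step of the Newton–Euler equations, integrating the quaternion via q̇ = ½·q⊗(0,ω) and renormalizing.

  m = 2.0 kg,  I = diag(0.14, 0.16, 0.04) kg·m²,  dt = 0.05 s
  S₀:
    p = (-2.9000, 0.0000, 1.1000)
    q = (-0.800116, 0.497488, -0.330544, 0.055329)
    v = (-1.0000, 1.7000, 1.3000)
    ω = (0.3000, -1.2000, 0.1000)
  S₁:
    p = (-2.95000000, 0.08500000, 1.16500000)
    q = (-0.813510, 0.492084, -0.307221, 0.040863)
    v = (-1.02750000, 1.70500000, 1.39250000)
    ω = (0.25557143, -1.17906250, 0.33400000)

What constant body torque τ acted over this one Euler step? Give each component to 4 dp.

rate change Δω = (-0.04442857, 0.02093750, 0.23400000)
τ = I·(Δω/dt) + ω₀×(Iω₀) = (-0.1100, 0.0700, 0.1800)

τ = (-0.1100, 0.0700, 0.1800)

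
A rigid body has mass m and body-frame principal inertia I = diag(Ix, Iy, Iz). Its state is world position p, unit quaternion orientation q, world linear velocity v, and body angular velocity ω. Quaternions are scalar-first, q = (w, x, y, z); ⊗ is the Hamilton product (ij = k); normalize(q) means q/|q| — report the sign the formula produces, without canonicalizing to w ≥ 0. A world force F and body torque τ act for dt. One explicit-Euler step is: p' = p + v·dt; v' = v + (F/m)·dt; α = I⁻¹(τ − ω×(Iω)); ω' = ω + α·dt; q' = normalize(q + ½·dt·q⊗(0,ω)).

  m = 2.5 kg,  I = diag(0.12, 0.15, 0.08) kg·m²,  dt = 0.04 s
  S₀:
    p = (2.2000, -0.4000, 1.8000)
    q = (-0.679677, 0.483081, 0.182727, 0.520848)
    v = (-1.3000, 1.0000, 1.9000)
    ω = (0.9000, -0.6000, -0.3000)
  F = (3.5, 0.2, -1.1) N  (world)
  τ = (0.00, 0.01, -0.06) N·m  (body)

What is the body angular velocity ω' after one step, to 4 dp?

precession coupling ω×(Iω) = (-0.0126, -0.0108, -0.0162)
α = I⁻¹(τ − ω×Iω) = (0.1050, 0.1387, -0.5475)
new body rate ω' = (0.9042, -0.5945, -0.3219)

ω' = (0.9042, -0.5945, -0.3219)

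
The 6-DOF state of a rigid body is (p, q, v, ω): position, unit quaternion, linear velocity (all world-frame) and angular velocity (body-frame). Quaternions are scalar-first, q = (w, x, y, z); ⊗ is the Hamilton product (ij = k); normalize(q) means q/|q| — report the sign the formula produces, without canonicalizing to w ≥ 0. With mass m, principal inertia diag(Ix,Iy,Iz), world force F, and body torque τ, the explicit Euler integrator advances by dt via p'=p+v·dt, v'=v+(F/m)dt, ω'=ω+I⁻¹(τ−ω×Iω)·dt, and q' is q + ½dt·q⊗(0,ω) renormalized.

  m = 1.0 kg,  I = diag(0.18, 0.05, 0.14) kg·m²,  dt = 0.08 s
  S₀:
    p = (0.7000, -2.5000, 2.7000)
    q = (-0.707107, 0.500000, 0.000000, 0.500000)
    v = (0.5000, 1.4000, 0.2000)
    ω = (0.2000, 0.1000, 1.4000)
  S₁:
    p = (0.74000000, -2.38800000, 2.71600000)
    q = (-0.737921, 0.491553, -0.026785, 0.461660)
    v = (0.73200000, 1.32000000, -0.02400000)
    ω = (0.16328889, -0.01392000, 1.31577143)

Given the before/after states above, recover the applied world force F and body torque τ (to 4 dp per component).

rate change Δω = (-0.03671111, -0.11392000, -0.08422857)
τ = I·(Δω/dt) + ω₀×(Iω₀) = (-0.0700, -0.0600, -0.1500)
v₁ − v₀ = (0.23200000, -0.08000000, -0.22400000)
applied force F = (2.9000, -1.0000, -2.8000)

F = (2.9000, -1.0000, -2.8000)
τ = (-0.0700, -0.0600, -0.1500)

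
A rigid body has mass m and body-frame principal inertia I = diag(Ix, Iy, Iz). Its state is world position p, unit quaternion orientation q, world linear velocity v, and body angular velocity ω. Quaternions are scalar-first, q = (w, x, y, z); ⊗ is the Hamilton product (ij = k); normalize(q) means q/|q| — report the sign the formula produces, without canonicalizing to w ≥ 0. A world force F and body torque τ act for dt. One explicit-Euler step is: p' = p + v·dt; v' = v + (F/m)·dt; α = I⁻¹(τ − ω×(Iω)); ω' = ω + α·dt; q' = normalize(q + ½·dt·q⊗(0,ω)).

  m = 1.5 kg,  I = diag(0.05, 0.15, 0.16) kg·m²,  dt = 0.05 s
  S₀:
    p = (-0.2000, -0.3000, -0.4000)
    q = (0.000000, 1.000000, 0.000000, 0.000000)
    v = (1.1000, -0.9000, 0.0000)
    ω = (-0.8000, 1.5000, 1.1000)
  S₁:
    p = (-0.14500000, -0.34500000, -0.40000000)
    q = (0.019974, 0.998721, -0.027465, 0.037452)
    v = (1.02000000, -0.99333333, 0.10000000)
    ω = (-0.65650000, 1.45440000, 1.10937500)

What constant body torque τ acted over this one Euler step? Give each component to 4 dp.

τ = (0.1600, -0.0400, -0.0900)

Δω = ω₁−ω₀ = (0.14350000, -0.04560000, 0.00937500)
ω₀×(Iω₀) = (0.0165, 0.0968, -0.1200)
I·α + gyro = (0.1600, -0.0400, -0.0900)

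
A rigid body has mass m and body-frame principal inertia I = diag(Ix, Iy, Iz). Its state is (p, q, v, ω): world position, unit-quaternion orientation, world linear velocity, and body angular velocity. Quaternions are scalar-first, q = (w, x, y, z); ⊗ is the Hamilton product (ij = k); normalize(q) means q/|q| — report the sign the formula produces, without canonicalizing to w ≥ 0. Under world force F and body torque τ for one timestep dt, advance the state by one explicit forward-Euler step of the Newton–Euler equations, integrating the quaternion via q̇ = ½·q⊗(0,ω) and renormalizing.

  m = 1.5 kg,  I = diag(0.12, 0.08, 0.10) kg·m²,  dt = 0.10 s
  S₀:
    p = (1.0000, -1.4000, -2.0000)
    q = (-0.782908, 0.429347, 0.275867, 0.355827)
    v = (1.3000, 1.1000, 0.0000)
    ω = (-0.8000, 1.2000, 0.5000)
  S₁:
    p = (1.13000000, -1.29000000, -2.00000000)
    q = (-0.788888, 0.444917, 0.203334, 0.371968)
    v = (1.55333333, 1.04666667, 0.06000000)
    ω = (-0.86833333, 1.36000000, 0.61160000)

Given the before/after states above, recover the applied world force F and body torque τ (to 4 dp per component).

rate change Δω = (-0.06833333, 0.16000000, 0.11160000)
ω₀×(Iω₀) = (0.0120, -0.0080, 0.0384)
I·α + gyro = (-0.0700, 0.1200, 0.1500)
v₁ − v₀ = (0.25333333, -0.05333333, 0.06000000)
F = m·Δv/dt = (3.8000, -0.8000, 0.9000)

F = (3.8000, -0.8000, 0.9000)
τ = (-0.0700, 0.1200, 0.1500)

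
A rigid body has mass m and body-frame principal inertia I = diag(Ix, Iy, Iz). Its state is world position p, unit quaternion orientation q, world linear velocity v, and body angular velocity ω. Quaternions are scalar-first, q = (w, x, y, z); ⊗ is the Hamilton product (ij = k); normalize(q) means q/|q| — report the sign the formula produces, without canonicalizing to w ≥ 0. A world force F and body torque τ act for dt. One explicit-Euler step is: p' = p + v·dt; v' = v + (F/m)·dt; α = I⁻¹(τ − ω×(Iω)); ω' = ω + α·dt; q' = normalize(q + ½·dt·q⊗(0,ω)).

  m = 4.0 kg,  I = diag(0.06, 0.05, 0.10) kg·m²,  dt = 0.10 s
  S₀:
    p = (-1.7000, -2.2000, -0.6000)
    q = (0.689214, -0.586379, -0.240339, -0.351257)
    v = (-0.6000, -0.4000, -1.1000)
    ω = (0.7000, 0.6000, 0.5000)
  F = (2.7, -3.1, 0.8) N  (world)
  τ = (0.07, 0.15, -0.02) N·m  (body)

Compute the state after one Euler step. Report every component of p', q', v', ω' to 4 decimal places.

p' = (-1.7600, -2.2400, -0.7100)
q' = (0.7247, -0.5570, -0.2170, -0.3427)
v' = (-0.5325, -0.4775, -1.0800)
ω' = (0.7917, 0.9280, 0.4842)

p' = p + v·dt = (-1.7600, -2.2400, -0.7100)
v + (F/m)dt = (-0.5325, -0.4775, -1.0800)
precession coupling ω×(Iω) = (0.0150, -0.0140, -0.0042)
α = I⁻¹(τ − ω×Iω) = (0.9167, 3.2800, -0.1580)
ω + α·dt = (0.7917, 0.9280, 0.4842)
q⊗(0,ω) = (0.7302972, 0.5730345, 0.4608380, 0.1610169)
updated quaternion q' = (0.7247, -0.5570, -0.2170, -0.3427)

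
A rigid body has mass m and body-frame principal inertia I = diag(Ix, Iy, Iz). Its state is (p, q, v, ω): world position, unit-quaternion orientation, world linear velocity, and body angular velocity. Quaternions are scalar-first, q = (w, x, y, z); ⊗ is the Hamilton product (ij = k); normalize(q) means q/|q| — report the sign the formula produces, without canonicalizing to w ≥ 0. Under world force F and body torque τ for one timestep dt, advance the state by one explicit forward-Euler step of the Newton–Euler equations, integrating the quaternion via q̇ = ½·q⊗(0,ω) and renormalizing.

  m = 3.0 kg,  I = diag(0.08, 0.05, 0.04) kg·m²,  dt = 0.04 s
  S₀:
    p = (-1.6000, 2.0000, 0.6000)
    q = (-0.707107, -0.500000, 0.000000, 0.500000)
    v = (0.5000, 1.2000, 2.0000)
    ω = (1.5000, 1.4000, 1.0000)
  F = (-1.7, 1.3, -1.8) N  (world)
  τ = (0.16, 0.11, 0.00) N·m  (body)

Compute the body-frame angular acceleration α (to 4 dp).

α = (2.1750, 1.0000, 1.5750)

ω×(Iω) gyroscopic = (-0.0140, 0.0600, -0.0630)
(τ − ω×Iω)/I = (2.1750, 1.0000, 1.5750)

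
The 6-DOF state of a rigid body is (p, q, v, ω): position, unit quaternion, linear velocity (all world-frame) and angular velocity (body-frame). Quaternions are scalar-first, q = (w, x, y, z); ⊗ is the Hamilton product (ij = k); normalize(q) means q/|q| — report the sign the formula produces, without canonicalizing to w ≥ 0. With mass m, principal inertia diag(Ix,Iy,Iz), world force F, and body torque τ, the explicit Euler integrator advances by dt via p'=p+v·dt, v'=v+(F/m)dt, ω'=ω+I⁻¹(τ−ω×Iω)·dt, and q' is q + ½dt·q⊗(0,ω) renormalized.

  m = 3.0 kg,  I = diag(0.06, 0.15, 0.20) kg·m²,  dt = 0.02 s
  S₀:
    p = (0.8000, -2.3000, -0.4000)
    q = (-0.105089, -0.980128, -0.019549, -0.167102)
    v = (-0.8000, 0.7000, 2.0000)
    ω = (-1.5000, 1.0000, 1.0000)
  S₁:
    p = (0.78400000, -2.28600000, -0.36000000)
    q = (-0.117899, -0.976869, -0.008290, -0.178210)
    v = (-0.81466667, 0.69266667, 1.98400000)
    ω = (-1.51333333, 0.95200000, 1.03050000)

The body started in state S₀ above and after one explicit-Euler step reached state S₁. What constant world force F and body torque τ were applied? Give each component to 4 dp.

F = (-2.2000, -1.1000, -2.4000)
τ = (0.0100, -0.1500, 0.1700)

ω₁ − ω₀ = (-0.01333333, -0.04800000, 0.03050000)
I·α + gyro = (0.0100, -0.1500, 0.1700)
Δv = v₁−v₀ = (-0.01466667, -0.00733333, -0.01600000)
applied force F = (-2.2000, -1.1000, -2.4000)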